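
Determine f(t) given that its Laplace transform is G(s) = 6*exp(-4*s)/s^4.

f(t) = Heaviside(t - 4)*((t - 4)^3)

The factor e^(-4s) signals a time shift by c = 4 (second shifting theorem).
L{t^3} = 3!/s^4 = 6/s^4, so L^-1{6/s^4} = t^3.
Hence the inverse is u(t - 4) times that function evaluated at t - 4.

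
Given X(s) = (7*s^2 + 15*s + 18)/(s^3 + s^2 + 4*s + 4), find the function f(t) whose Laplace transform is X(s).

Factor the denominator: s^3 + s^2 + 4*s + 4 = (s + 1)*(s^2 + 4).
Partial fraction decomposition gives [2/(s + 1)] + [5*s/(s^2 + 4)] + [10/(s^2 + 4)].
Invert each term: 2/(s + 1) ↔ 2e^(-t); 5·s/(s^2 + 4) ↔ 5cos(2t); 5·2/(s^2 + 4) ↔ 5sin(2t).

f(t) = 5*sin(2*t) + 5*cos(2*t) + 2*exp(-t)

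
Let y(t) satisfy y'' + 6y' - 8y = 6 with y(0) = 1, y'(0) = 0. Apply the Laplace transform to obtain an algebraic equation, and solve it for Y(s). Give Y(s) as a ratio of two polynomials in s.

Laplace-transform each side.
Using L{y''} = s^2 Y - s·y(0) - y'(0) and L{y'} = sY - y(0), with y(0) = 1, y'(0) = 0, the left side becomes (s^2 + 6*s - 8)Y - (s + 6).
The right side is L{6} = 6/s.
So (s^2 + 6*s - 8)Y = 6/s + (s + 6).
Solve for Y(s) and write it as one ratio of polynomials.

Y(s) = (s^2 + 6*s + 6)/(s^3 + 6*s^2 - 8*s)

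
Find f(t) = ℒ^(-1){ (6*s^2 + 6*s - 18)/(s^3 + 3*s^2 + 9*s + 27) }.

Factor the denominator: s^3 + 3*s^2 + 9*s + 27 = (s + 3)*(s^2 + 9).
Partial fraction decomposition gives [1/(s + 3)] + [5*s/(s^2 + 9)] + [-9/(s^2 + 9)].
Invert each term: 1/(s + 3) ↔ e^(-3t); 5·s/(s^2 + 9) ↔ 5cos(3t); -3·3/(s^2 + 9) ↔ -3sin(3t).

f(t) = -3*sin(3*t) + 5*cos(3*t) + exp(-3*t)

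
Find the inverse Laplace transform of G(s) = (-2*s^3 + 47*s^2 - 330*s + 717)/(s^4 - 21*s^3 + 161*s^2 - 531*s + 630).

Factor the denominator: s^4 - 21*s^3 + 161*s^2 - 531*s + 630 = (s - 7)*(s - 6)*(s - 5)*(s - 3).
Partial fraction decomposition gives [-4/(s - 3)] + [1/(s - 6)] + [3/(s - 7)] + [-2/(s - 5)].
Invert each term: -4/(s - 3) ↔ -4e^(3t); 1/(s - 6) ↔ e^(6t); 3/(s - 7) ↔ 3e^(7t); -2/(s - 5) ↔ -2e^(5t).

3*exp(7*t) + exp(6*t) - 2*exp(5*t) - 4*exp(3*t)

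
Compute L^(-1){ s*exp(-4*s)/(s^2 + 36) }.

The factor e^(-4s) signals a time shift by c = 4 (second shifting theorem).
L{cos(6t)} = s/(s^2 + 36), so L^-1{s/(s^2 + 36)} = cos(6*t).
Hence the inverse is u(t - 4) times that function evaluated at t - 4.

Heaviside(t - 4)*(cos(6*t - 24))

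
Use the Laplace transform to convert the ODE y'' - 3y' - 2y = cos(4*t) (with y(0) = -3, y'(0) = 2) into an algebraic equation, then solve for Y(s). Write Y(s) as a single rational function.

Laplace-transform each side.
With L{y''} = s^2 Y - s·y(0) - y'(0) and L{y'} = sY - y(0), with y(0) = -3, y'(0) = 2: the LHS transforms to (s^2 - 3*s - 2)Y - (-3*s + 11).
The right side is L{cos(4*t)} = s/(s^2 + 16).
So (s^2 - 3*s - 2)Y = s/(s^2 + 16) + (-3*s + 11).
Divide through and combine into a single rational function.

Y(s) = (-3*s^3 + 11*s^2 - 47*s + 176)/(s^4 - 3*s^3 + 14*s^2 - 48*s - 32)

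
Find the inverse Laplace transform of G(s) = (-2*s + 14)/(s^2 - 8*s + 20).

3*exp(4*t)*sin(2*t) - 2*exp(4*t)*cos(2*t)

Complete the square in the denominator: s^2 - 8*s + 20 = (s - 4)^2 + 2^2.
Split the numerator to match: -2*s + 14 = -2·(s - 4) + 3·2.
Invert each term: -2·(s - 4)/((s - 4)^2 + 4) ↔ -2e^(4t)cos(2t); 3·2/((s - 4)^2 + 4) ↔ 3e^(4t)sin(2t).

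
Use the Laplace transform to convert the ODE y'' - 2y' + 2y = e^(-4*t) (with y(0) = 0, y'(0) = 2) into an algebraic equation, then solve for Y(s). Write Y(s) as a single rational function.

Apply the Laplace transform to the equation.
Using L{y''} = s^2 Y - s·y(0) - y'(0) and L{y'} = sY - y(0), with y(0) = 0, y'(0) = 2, the left side becomes (s^2 - 2*s + 2)Y - (2).
The right side is L{e^(-4*t)} = 1/(s + 4).
So (s^2 - 2*s + 2)Y = 1/(s + 4) + (2).
Solve for Y(s) and write it as one ratio of polynomials.

Y(s) = (2*s + 9)/(s^3 + 2*s^2 - 6*s + 8)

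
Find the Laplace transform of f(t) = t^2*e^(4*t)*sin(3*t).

18*(s^2 - 8*s + 13)/(s^2 - 8*s + 25)^3

L{sin(3t)} = 3/(s^2 + 9).
Multiplying by e^(4t) shifts s → s - 4, so L{e^(4*t)*sin(3*t)} = 3/((s - 4)^2 + 9).
Then apply L{t^2·g(t)} = (-1)^2 d^2/ds^2[G(s)] with G(s) = 3/((s - 4)^2 + 9):
differentiating 2 times and applying the sign gives 18*(s^2 - 8*s + 13)/(s^2 - 8*s + 25)^3.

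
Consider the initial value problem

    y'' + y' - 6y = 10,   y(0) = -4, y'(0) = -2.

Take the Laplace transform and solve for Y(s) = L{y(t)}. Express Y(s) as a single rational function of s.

Y(s) = (-4*s^2 - 6*s + 10)/(s^3 + s^2 - 6*s)

Take the Laplace transform of both sides.
The derivative rules (L{y''} = s^2 Y - s·y(0) - y'(0) and L{y'} = sY - y(0), with y(0) = -4, y'(0) = -2) turn the left side into (s^2 + s - 6)Y - (-4*s - 6).
The right side is L{10} = 10/s.
So (s^2 + s - 6)Y = 10/s + (-4*s - 6).
Solve for Y(s) and write it as one ratio of polynomials.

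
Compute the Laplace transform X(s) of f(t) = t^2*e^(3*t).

X(s) = 2/(s - 3)^3

L{e^(3t)} = 1/(s - 3).
Then apply L{t^2·g(t)} = (-1)^2 d^2/ds^2[G(s)] with G(s) = 1/(s - 3):
differentiating 2 times and applying the sign gives 2/(s - 3)^3.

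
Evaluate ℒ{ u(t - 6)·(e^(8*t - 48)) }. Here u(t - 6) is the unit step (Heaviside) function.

exp(-6*s)/(s - 8)

By the second shifting theorem, L{u(t - c)·g(t - c)} = e^(-cs)·G(s) with c = 6 and G(s) = L{g(t)}.
L{e^(8t)} = 1/(s - 8).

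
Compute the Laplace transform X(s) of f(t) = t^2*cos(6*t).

X(s) = 2*s*(s^2 - 108)/(s^2 + 36)^3

L{cos(6t)} = s/(s^2 + 36).
Then apply L{t^2·g(t)} = (-1)^2 d^2/ds^2[G(s)] with G(s) = s/(s^2 + 36):
differentiating 2 times and applying the sign gives 2*s*(s^2 - 108)/(s^2 + 36)^3.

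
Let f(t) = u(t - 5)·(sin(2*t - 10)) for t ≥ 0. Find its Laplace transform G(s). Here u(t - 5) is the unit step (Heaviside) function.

G(s) = 2*exp(-5*s)/(s^2 + 4)

By the second shifting theorem, L{u(t - c)·g(t - c)} = e^(-cs)·H(s) with c = 5 and H(s) = L{g(t)}.
L{sin(2t)} = 2/(s^2 + 4).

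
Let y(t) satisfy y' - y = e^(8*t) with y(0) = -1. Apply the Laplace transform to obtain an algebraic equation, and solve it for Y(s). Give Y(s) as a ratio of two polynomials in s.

Apply the Laplace transform to the equation.
Using L{y'} = sY - y(0) = sY - (-1), the left side becomes (s - 1)Y - (-1).
The right side is L{e^(8*t)} = 1/(s - 8).
So (s - 1)Y = 1/(s - 8) + (-1).
Divide through and combine into a single rational function.

Y(s) = (-s + 9)/(s^2 - 9*s + 8)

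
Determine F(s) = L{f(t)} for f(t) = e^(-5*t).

F(s) = 1/(s + 5)

L{e^(-5t)} = 1/(s + 5).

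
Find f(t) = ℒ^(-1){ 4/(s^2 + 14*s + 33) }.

Rewrite the denominator: s^2 + 14*s + 33 = (s + 7)^2 - 16.
The form in (s + 7) signals a first-shifting-theorem factor e^(-7t).
Since L{sinh(4t)} = 4/(s^2 - 16), the inverse is e^(-7*t)*sinh(4*t).

f(t) = exp(-7*t)*sinh(4*t)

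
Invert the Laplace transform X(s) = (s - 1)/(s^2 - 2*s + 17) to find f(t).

Rewrite the denominator: s^2 - 2*s + 17 = (s - 1)^2 + 16.
The form in (s - 1) signals a first-shifting-theorem factor e^(t).
Since L{cos(4t)} = s/(s^2 + 16), the inverse is e^(t)*cos(4*t).

f(t) = exp(t)*cos(4*t)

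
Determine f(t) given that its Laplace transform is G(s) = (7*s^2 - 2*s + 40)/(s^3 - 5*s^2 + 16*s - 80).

Factor the denominator: s^3 - 5*s^2 + 16*s - 80 = (s - 5)*(s^2 + 16).
Partial fraction decomposition gives [5/(s - 5)] + [2*s/(s^2 + 16)] + [8/(s^2 + 16)].
Invert each term: 5/(s - 5) ↔ 5e^(5t); 2·s/(s^2 + 16) ↔ 2cos(4t); 2·4/(s^2 + 16) ↔ 2sin(4t).

f(t) = 5*exp(5*t) + 2*sin(4*t) + 2*cos(4*t)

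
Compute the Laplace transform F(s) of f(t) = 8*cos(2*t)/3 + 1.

The transform is linear, so treat each term independently.
(8/3)·[L{cos(2t)} = s/(s^2 + 4)]; L{1} = 1/s.

F(s) = 8*s/(3*(s^2 + 4)) + 1/s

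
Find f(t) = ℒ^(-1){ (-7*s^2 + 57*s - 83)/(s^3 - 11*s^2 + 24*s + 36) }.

Factor the denominator: s^3 - 11*s^2 + 24*s + 36 = (s - 6)^2*(s + 1).
Partial fraction decomposition gives [-4/(s - 6)] + [(s - 6)^(-2)] + [-3/(s + 1)].
Invert each term: -4/(s - 6) ↔ -4e^(6t); 1/(s - 6)^2 ↔ t·e^(6t); -3/(s + 1) ↔ -3e^(-t).

f(t) = t*exp(6*t) - 4*exp(6*t) - 3*exp(-t)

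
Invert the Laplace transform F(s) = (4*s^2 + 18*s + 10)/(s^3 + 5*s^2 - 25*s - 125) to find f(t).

f(t) = -2*t*exp(-5*t) + 2*exp(5*t) + 2*exp(-5*t)

Factor the denominator: s^3 + 5*s^2 - 25*s - 125 = (s - 5)*(s + 5)^2.
Partial fraction decomposition gives [2/(s + 5)] + [-2/(s + 5)^2] + [2/(s - 5)].
Invert each term: 2/(s + 5) ↔ 2e^(-5t); -2/(s + 5)^2 ↔ -2t·e^(-5t); 2/(s - 5) ↔ 2e^(5t).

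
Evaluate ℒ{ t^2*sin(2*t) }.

L{sin(2t)} = 2/(s^2 + 4).
Then apply L{t^2·g(t)} = (-1)^2 d^2/ds^2[G(s)] with G(s) = 2/(s^2 + 4):
differentiating 2 times and applying the sign gives 4*(3*s^2 - 4)/(s^2 + 4)^3.

4*(3*s^2 - 4)/(s^2 + 4)^3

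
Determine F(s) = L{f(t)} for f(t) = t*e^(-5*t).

L{e^(-5t)} = 1/(s + 5).
Then apply L{t·g(t)} = -d/ds[G(s)] with G(s) = 1/(s + 5):
differentiating 1 time and applying the sign gives (s + 5)^(-2).

F(s) = (s + 5)^(-2)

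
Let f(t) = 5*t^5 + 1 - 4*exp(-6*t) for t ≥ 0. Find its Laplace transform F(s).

F(s) = -4/(s + 6) + 1/s + 600/s^6

Apply the Laplace transform termwise.
(5)·[L{t^5} = 5!/s^6 = 120/s^6]; L{1} = 1/s; (-4)·[L{e^(-6t)} = 1/(s + 6)].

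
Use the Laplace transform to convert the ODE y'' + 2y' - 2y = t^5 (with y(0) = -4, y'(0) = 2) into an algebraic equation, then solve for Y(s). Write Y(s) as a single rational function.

Transform both sides with L{·}.
The derivative rules (L{y''} = s^2 Y - s·y(0) - y'(0) and L{y'} = sY - y(0), with y(0) = -4, y'(0) = 2) turn the left side into (s^2 + 2*s - 2)Y - (-4*s - 6).
The right side is L{t^5} = 120/s^6.
So (s^2 + 2*s - 2)Y = 120/s^6 + (-4*s - 6).
Isolate Y and clear denominators.

Y(s) = (-4*s^7 - 6*s^6 + 120)/(s^8 + 2*s^7 - 2*s^6)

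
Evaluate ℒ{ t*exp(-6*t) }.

(s + 6)^(-2)

L{e^(-6t)} = 1/(s + 6).
Then apply L{t·g(t)} = -d/ds[G(s)] with G(s) = 1/(s + 6):
differentiating 1 time and applying the sign gives (s + 6)^(-2).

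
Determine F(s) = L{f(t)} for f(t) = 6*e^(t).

L{6} = 6/s.
By the first shifting theorem, multiplying by e^(t) replaces s with s - 1.

F(s) = 6/(s - 1)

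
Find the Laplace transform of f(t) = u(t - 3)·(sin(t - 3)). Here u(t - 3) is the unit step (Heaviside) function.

By the second shifting theorem, L{u(t - c)·g(t - c)} = e^(-cs)·H(s) with c = 3 and H(s) = L{g(t)}.
L{sin(t)} = 1/(s^2 + 1).

exp(-3*s)/(s^2 + 1)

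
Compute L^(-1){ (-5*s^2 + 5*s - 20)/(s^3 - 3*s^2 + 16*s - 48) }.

-2*exp(3*t) - sin(4*t) - 3*cos(4*t)

Factor the denominator: s^3 - 3*s^2 + 16*s - 48 = (s - 3)*(s^2 + 16).
Partial fraction decomposition gives [-2/(s - 3)] + [-3*s/(s^2 + 16)] + [-4/(s^2 + 16)].
Invert each term: -2/(s - 3) ↔ -2e^(3t); -3·s/(s^2 + 16) ↔ -3cos(4t); -1·4/(s^2 + 16) ↔ -sin(4t).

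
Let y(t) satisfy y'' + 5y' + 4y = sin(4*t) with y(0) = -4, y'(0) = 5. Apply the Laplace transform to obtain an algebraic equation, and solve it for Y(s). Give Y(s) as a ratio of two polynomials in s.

Y(s) = (-4*s^3 - 15*s^2 - 64*s - 236)/(s^4 + 5*s^3 + 20*s^2 + 80*s + 64)

Laplace-transform each side.
With L{y''} = s^2 Y - s·y(0) - y'(0) and L{y'} = sY - y(0), with y(0) = -4, y'(0) = 5: the LHS transforms to (s^2 + 5*s + 4)Y - (-4*s - 15).
The right side is L{sin(4*t)} = 4/(s^2 + 16).
So (s^2 + 5*s + 4)Y = 4/(s^2 + 16) + (-4*s - 15).
Isolate Y and clear denominators.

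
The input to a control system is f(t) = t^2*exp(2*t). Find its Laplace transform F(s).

F(s) = 2/(s - 2)^3

L{e^(2t)} = 1/(s - 2).
Then apply L{t^2·g(t)} = (-1)^2 d^2/ds^2[G(s)] with G(s) = 1/(s - 2):
differentiating 2 times and applying the sign gives 2/(s - 2)^3.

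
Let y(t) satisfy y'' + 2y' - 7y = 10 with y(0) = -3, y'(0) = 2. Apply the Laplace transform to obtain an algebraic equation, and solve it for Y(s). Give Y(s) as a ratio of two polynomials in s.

Take the Laplace transform of both sides.
The derivative rules (L{y''} = s^2 Y - s·y(0) - y'(0) and L{y'} = sY - y(0), with y(0) = -3, y'(0) = 2) turn the left side into (s^2 + 2*s - 7)Y - (-3*s - 4).
The right side is L{10} = 10/s.
So (s^2 + 2*s - 7)Y = 10/s + (-3*s - 4).
Isolate Y and clear denominators.

Y(s) = (-3*s^2 - 4*s + 10)/(s^3 + 2*s^2 - 7*s)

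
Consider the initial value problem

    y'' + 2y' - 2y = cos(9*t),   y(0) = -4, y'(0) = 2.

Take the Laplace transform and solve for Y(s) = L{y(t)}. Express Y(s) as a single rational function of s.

Apply the Laplace transform to the equation.
With L{y''} = s^2 Y - s·y(0) - y'(0) and L{y'} = sY - y(0), with y(0) = -4, y'(0) = 2: the LHS transforms to (s^2 + 2*s - 2)Y - (-4*s - 6).
The right side is L{cos(9*t)} = s/(s^2 + 81).
So (s^2 + 2*s - 2)Y = s/(s^2 + 81) + (-4*s - 6).
Isolate Y and clear denominators.

Y(s) = (-4*s^3 - 6*s^2 - 323*s - 486)/(s^4 + 2*s^3 + 79*s^2 + 162*s - 162)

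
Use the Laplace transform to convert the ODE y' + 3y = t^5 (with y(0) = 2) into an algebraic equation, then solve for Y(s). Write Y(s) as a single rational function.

Laplace-transform each side.
Using L{y'} = sY - y(0) = sY - 2, the left side becomes (s + 3)Y - (2).
The right side is L{t^5} = 120/s^6.
So (s + 3)Y = 120/s^6 + (2).
Solve for Y(s) and write it as one ratio of polynomials.

Y(s) = (2*s^6 + 120)/(s^7 + 3*s^6)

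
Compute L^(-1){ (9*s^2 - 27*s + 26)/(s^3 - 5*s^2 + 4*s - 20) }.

4*exp(5*t) - sin(2*t) + 5*cos(2*t)

Factor the denominator: s^3 - 5*s^2 + 4*s - 20 = (s - 5)*(s^2 + 4).
Partial fraction decomposition gives [4/(s - 5)] + [5*s/(s^2 + 4)] + [-2/(s^2 + 4)].
Invert each term: 4/(s - 5) ↔ 4e^(5t); 5·s/(s^2 + 4) ↔ 5cos(2t); -1·2/(s^2 + 4) ↔ -sin(2t).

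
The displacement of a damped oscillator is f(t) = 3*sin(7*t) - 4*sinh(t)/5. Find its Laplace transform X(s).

By linearity of the Laplace transform, transform each term separately.
(3)·[L{sin(7t)} = 7/(s^2 + 49)]; (-4/5)·[L{sinh(t)} = 1/(s^2 - 1)].

X(s) = 21/(s^2 + 49) - 4/(5*(s^2 - 1))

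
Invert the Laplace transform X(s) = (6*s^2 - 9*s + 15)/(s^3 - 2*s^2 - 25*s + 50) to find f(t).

Factor the denominator: s^3 - 2*s^2 - 25*s + 50 = (s - 5)*(s - 2)*(s + 5).
Partial fraction decomposition gives [4/(s - 5)] + [3/(s + 5)] + [-1/(s - 2)].
Invert each term: 4/(s - 5) ↔ 4e^(5t); 3/(s + 5) ↔ 3e^(-5t); -1/(s - 2) ↔ -e^(2t).

f(t) = 4*exp(5*t) - exp(2*t) + 3*exp(-5*t)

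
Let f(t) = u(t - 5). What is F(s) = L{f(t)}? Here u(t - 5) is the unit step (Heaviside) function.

F(s) = exp(-5*s)/s

By the second shifting theorem, L{u(t - c)·g(t - c)} = e^(-cs)·G(s) with c = 5 and G(s) = L{g(t)}.
L{1} = 1/s.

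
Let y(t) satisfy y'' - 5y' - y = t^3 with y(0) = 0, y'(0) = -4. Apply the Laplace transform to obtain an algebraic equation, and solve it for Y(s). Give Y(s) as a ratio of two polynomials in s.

Y(s) = (-4*s^4 + 6)/(s^6 - 5*s^5 - s^4)

Transform both sides with L{·}.
With L{y''} = s^2 Y - s·y(0) - y'(0) and L{y'} = sY - y(0), with y(0) = 0, y'(0) = -4: the LHS transforms to (s^2 - 5*s - 1)Y - (-4).
The right side is L{t^3} = 6/s^4.
So (s^2 - 5*s - 1)Y = 6/s^4 + (-4).
Solve for Y(s) and write it as one ratio of polynomials.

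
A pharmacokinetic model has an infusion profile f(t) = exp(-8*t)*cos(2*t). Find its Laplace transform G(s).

L{cos(2t)} = s/(s^2 + 4).
By the first shifting theorem, multiplying by e^(-8t) replaces s with s + 8.

G(s) = (s + 8)/((s + 8)^2 + 4)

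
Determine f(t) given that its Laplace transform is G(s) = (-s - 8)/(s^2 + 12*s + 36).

f(t) = -2*t*exp(-6*t) - exp(-6*t)

Factor the denominator: s^2 + 12*s + 36 = (s + 6)^2.
Partial fraction decomposition gives [-1/(s + 6)] + [-2/(s + 6)^2].
Invert each term: -1/(s + 6) ↔ -e^(-6t); -2/(s + 6)^2 ↔ -2t·e^(-6t).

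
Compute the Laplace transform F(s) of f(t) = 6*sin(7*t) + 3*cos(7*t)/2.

The transform is linear, so treat each term independently.
(6)·[L{sin(7t)} = 7/(s^2 + 49)]; (3/2)·[L{cos(7t)} = s/(s^2 + 49)].

F(s) = 3*s/(2*(s^2 + 49)) + 42/(s^2 + 49)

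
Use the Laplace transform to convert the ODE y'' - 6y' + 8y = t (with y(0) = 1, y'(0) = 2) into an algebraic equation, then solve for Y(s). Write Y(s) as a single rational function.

Laplace-transform each side.
Using L{y''} = s^2 Y - s·y(0) - y'(0) and L{y'} = sY - y(0), with y(0) = 1, y'(0) = 2, the left side becomes (s^2 - 6*s + 8)Y - (s - 4).
The right side is L{t} = s^(-2).
So (s^2 - 6*s + 8)Y = s^(-2) + (s - 4).
Solve for Y(s) and write it as one ratio of polynomials.

Y(s) = (s^3 - 4*s^2 + 1)/(s^4 - 6*s^3 + 8*s^2)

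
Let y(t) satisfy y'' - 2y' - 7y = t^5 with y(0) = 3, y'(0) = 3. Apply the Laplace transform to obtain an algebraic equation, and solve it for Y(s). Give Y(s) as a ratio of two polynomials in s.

Y(s) = (3*s^7 - 3*s^6 + 120)/(s^8 - 2*s^7 - 7*s^6)

Transform both sides with L{·}.
With L{y''} = s^2 Y - s·y(0) - y'(0) and L{y'} = sY - y(0), with y(0) = 3, y'(0) = 3: the LHS transforms to (s^2 - 2*s - 7)Y - (3*s - 3).
The right side is L{t^5} = 120/s^6.
So (s^2 - 2*s - 7)Y = 120/s^6 + (3*s - 3).
Divide through and combine into a single rational function.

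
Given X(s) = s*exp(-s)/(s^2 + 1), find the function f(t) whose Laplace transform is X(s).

f(t) = Heaviside(t - 1)*(cos(t - 1))

The factor e^(-s) signals a time shift by c = 1 (second shifting theorem).
L{cos(t)} = s/(s^2 + 1), so L^-1{s/(s^2 + 1)} = cos(t).
Hence the inverse is u(t - 1) times that function evaluated at t - 1.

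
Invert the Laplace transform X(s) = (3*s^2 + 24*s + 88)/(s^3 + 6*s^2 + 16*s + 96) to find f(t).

Factor the denominator: s^3 + 6*s^2 + 16*s + 96 = (s + 6)*(s^2 + 16).
Partial fraction decomposition gives [1/(s + 6)] + [2*s/(s^2 + 16)] + [12/(s^2 + 16)].
Invert each term: 1/(s + 6) ↔ e^(-6t); 2·s/(s^2 + 16) ↔ 2cos(4t); 3·4/(s^2 + 16) ↔ 3sin(4t).

f(t) = 3*sin(4*t) + 2*cos(4*t) + exp(-6*t)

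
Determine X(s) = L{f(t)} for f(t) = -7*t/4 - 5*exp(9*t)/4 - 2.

The transform is linear, so treat each term independently.
(-7/4)·[L{t} = 1!/s^2 = 1/s^2]; (-5/4)·[L{e^(9t)} = 1/(s - 9)]; L{-2} = -2/s.

X(s) = -5/(4*(s - 9)) - 2/s - 7/(4*s^2)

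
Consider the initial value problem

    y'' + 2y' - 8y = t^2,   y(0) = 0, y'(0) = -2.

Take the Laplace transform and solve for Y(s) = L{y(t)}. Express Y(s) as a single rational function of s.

Y(s) = (-2*s^3 + 2)/(s^5 + 2*s^4 - 8*s^3)

Laplace-transform each side.
The derivative rules (L{y''} = s^2 Y - s·y(0) - y'(0) and L{y'} = sY - y(0), with y(0) = 0, y'(0) = -2) turn the left side into (s^2 + 2*s - 8)Y - (-2).
The right side is L{t^2} = 2/s^3.
So (s^2 + 2*s - 8)Y = 2/s^3 + (-2).
Isolate Y and clear denominators.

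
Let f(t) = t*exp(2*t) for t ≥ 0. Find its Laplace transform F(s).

F(s) = (s - 2)^(-2)

L{e^(2t)} = 1/(s - 2).
Then apply L{t·g(t)} = -d/ds[G(s)] with G(s) = 1/(s - 2):
differentiating 1 time and applying the sign gives (s - 2)^(-2).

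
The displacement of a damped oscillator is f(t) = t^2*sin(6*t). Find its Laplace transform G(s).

G(s) = 36*(s^2 - 12)/(s^2 + 36)^3

L{sin(6t)} = 6/(s^2 + 36).
Then apply L{t^2·g(t)} = (-1)^2 d^2/ds^2[H(s)] with H(s) = 6/(s^2 + 36):
differentiating 2 times and applying the sign gives 36*(s^2 - 12)/(s^2 + 36)^3.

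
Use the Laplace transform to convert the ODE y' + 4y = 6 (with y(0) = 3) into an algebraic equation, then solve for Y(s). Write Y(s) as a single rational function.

Y(s) = (3*s + 6)/(s^2 + 4*s)

Take the Laplace transform of both sides.
The derivative rules (L{y'} = sY - y(0) = sY - 3) turn the left side into (s + 4)Y - (3).
The right side is L{6} = 6/s.
So (s + 4)Y = 6/s + (3).
Solve for Y(s) and write it as one ratio of polynomials.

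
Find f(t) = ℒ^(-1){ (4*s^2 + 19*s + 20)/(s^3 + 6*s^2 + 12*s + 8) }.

f(t) = -t^2*exp(-2*t) + 3*t*exp(-2*t) + 4*exp(-2*t)

Factor the denominator: s^3 + 6*s^2 + 12*s + 8 = (s + 2)^3.
Partial fraction decomposition gives [4/(s + 2)] + [3/(s + 2)^2] + [-2/(s + 2)^3].
Invert each term: 4/(s + 2) ↔ 4e^(-2t); 3/(s + 2)^2 ↔ 3t·e^(-2t); -2/(s + 2)^3 ↔ (-1)t^2·e^(-2t).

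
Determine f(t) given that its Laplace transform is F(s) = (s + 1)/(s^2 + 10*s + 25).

Factor the denominator: s^2 + 10*s + 25 = (s + 5)^2.
Partial fraction decomposition gives [1/(s + 5)] + [-4/(s + 5)^2].
Invert each term: 1/(s + 5) ↔ e^(-5t); -4/(s + 5)^2 ↔ -4t·e^(-5t).

f(t) = -4*t*exp(-5*t) + exp(-5*t)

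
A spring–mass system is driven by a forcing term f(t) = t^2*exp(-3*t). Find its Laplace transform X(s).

L{e^(-3t)} = 1/(s + 3).
Then apply L{t^2·g(t)} = (-1)^2 d^2/ds^2[G(s)] with G(s) = 1/(s + 3):
differentiating 2 times and applying the sign gives 2/(s + 3)^3.

X(s) = 2/(s + 3)^3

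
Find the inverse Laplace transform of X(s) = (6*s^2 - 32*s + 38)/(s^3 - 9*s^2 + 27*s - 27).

Factor the denominator: s^3 - 9*s^2 + 27*s - 27 = (s - 3)^3.
Partial fraction decomposition gives [6/(s - 3)] + [4/(s - 3)^2] + [-4/(s - 3)^3].
Invert each term: 6/(s - 3) ↔ 6e^(3t); 4/(s - 3)^2 ↔ 4t·e^(3t); -4/(s - 3)^3 ↔ (-2)t^2·e^(3t).

-2*t^2*exp(3*t) + 4*t*exp(3*t) + 6*exp(3*t)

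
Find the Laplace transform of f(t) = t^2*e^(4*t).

L{e^(4t)} = 1/(s - 4).
Then apply L{t^2·g(t)} = (-1)^2 d^2/ds^2[G(s)] with G(s) = 1/(s - 4):
differentiating 2 times and applying the sign gives 2/(s - 4)^3.

2/(s - 4)^3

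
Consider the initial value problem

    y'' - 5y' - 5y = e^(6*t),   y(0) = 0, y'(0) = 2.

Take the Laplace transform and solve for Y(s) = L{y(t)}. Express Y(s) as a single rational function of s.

Apply the Laplace transform to the equation.
The derivative rules (L{y''} = s^2 Y - s·y(0) - y'(0) and L{y'} = sY - y(0), with y(0) = 0, y'(0) = 2) turn the left side into (s^2 - 5*s - 5)Y - (2).
The right side is L{e^(6*t)} = 1/(s - 6).
So (s^2 - 5*s - 5)Y = 1/(s - 6) + (2).
Solve for Y(s) and write it as one ratio of polynomials.

Y(s) = (2*s - 11)/(s^3 - 11*s^2 + 25*s + 30)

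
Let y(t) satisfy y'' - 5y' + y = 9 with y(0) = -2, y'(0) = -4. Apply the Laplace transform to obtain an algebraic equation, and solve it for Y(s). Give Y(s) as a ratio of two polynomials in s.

Y(s) = (-2*s^2 + 6*s + 9)/(s^3 - 5*s^2 + s)

Transform both sides with L{·}.
The derivative rules (L{y''} = s^2 Y - s·y(0) - y'(0) and L{y'} = sY - y(0), with y(0) = -2, y'(0) = -4) turn the left side into (s^2 - 5*s + 1)Y - (-2*s + 6).
The right side is L{9} = 9/s.
So (s^2 - 5*s + 1)Y = 9/s + (-2*s + 6).
Isolate Y and clear denominators.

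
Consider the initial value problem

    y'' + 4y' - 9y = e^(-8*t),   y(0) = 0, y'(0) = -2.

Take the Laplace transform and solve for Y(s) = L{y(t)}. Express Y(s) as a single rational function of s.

Laplace-transform each side.
The derivative rules (L{y''} = s^2 Y - s·y(0) - y'(0) and L{y'} = sY - y(0), with y(0) = 0, y'(0) = -2) turn the left side into (s^2 + 4*s - 9)Y - (-2).
The right side is L{e^(-8*t)} = 1/(s + 8).
So (s^2 + 4*s - 9)Y = 1/(s + 8) + (-2).
Isolate Y and clear denominators.

Y(s) = (-2*s - 15)/(s^3 + 12*s^2 + 23*s - 72)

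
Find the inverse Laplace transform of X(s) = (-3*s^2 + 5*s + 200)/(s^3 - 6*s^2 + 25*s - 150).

2*exp(6*t) - 5*sin(5*t) - 5*cos(5*t)

Factor the denominator: s^3 - 6*s^2 + 25*s - 150 = (s - 6)*(s^2 + 25).
Partial fraction decomposition gives [2/(s - 6)] + [-5*s/(s^2 + 25)] + [-25/(s^2 + 25)].
Invert each term: 2/(s - 6) ↔ 2e^(6t); -5·s/(s^2 + 25) ↔ -5cos(5t); -5·5/(s^2 + 25) ↔ -5sin(5t).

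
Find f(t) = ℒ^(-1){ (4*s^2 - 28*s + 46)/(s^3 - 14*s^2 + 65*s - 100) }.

f(t) = 6*t*exp(5*t) + 6*exp(5*t) - 2*exp(4*t)

Factor the denominator: s^3 - 14*s^2 + 65*s - 100 = (s - 5)^2*(s - 4).
Partial fraction decomposition gives [6/(s - 5)] + [6/(s - 5)^2] + [-2/(s - 4)].
Invert each term: 6/(s - 5) ↔ 6e^(5t); 6/(s - 5)^2 ↔ 6t·e^(5t); -2/(s - 4) ↔ -2e^(4t).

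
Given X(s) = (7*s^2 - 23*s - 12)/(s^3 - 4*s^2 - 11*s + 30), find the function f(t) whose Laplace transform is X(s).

Factor the denominator: s^3 - 4*s^2 - 11*s + 30 = (s - 5)*(s - 2)*(s + 3).
Partial fraction decomposition gives [3/(s + 3)] + [2/(s - 2)] + [2/(s - 5)].
Invert each term: 3/(s + 3) ↔ 3e^(-3t); 2/(s - 2) ↔ 2e^(2t); 2/(s - 5) ↔ 2e^(5t).

f(t) = 2*exp(5*t) + 2*exp(2*t) + 3*exp(-3*t)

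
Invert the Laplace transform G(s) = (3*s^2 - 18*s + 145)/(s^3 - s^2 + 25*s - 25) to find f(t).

f(t) = 5*exp(t) - 4*sin(5*t) - 2*cos(5*t)

Factor the denominator: s^3 - s^2 + 25*s - 25 = (s - 1)*(s^2 + 25).
Partial fraction decomposition gives [5/(s - 1)] + [-2*s/(s^2 + 25)] + [-20/(s^2 + 25)].
Invert each term: 5/(s - 1) ↔ 5e^(t); -2·s/(s^2 + 25) ↔ -2cos(5t); -4·5/(s^2 + 25) ↔ -4sin(5t).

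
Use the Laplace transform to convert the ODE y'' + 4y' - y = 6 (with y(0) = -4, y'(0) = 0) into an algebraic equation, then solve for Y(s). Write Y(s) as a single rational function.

Y(s) = (-4*s^2 - 16*s + 6)/(s^3 + 4*s^2 - s)

Transform both sides with L{·}.
With L{y''} = s^2 Y - s·y(0) - y'(0) and L{y'} = sY - y(0), with y(0) = -4, y'(0) = 0: the LHS transforms to (s^2 + 4*s - 1)Y - (-4*s - 16).
The right side is L{6} = 6/s.
So (s^2 + 4*s - 1)Y = 6/s + (-4*s - 16).
Isolate Y and clear denominators.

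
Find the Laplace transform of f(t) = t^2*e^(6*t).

L{e^(6t)} = 1/(s - 6).
Then apply L{t^2·g(t)} = (-1)^2 d^2/ds^2[H(s)] with H(s) = 1/(s - 6):
differentiating 2 times and applying the sign gives 2/(s - 6)^3.

2/(s - 6)^3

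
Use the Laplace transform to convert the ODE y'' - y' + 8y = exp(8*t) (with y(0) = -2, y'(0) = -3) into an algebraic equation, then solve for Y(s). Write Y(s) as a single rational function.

Y(s) = (-2*s^2 + 15*s + 9)/(s^3 - 9*s^2 + 16*s - 64)

Transform both sides with L{·}.
The derivative rules (L{y''} = s^2 Y - s·y(0) - y'(0) and L{y'} = sY - y(0), with y(0) = -2, y'(0) = -3) turn the left side into (s^2 - s + 8)Y - (-2*s - 1).
The right side is L{exp(8*t)} = 1/(s - 8).
So (s^2 - s + 8)Y = 1/(s - 8) + (-2*s - 1).
Solve for Y(s) and write it as one ratio of polynomials.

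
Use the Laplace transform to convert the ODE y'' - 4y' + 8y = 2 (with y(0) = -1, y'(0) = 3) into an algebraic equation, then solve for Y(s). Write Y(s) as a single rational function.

Take the Laplace transform of both sides.
The derivative rules (L{y''} = s^2 Y - s·y(0) - y'(0) and L{y'} = sY - y(0), with y(0) = -1, y'(0) = 3) turn the left side into (s^2 - 4*s + 8)Y - (-s + 7).
The right side is L{2} = 2/s.
So (s^2 - 4*s + 8)Y = 2/s + (-s + 7).
Divide through and combine into a single rational function.

Y(s) = (-s^2 + 7*s + 2)/(s^3 - 4*s^2 + 8*s)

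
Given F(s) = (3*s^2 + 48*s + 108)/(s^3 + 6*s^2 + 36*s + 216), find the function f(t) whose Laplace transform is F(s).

f(t) = 4*sin(6*t) + 4*cos(6*t) - exp(-6*t)

Factor the denominator: s^3 + 6*s^2 + 36*s + 216 = (s + 6)*(s^2 + 36).
Partial fraction decomposition gives [-1/(s + 6)] + [4*s/(s^2 + 36)] + [24/(s^2 + 36)].
Invert each term: -1/(s + 6) ↔ -e^(-6t); 4·s/(s^2 + 36) ↔ 4cos(6t); 4·6/(s^2 + 36) ↔ 4sin(6t).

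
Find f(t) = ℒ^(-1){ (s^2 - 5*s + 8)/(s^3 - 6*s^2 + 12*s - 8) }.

f(t) = t^2*exp(2*t) - t*exp(2*t) + exp(2*t)

Factor the denominator: s^3 - 6*s^2 + 12*s - 8 = (s - 2)^3.
Partial fraction decomposition gives [1/(s - 2)] + [-1/(s - 2)^2] + [2/(s - 2)^3].
Invert each term: 1/(s - 2) ↔ e^(2t); -1/(s - 2)^2 ↔ -t·e^(2t); 2/(s - 2)^3 ↔ (1)t^2·e^(2t).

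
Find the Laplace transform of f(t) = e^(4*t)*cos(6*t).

(s - 4)/((s - 4)^2 + 36)

L{cos(6t)} = s/(s^2 + 36).
By the first shifting theorem, multiplying by e^(4t) replaces s with s - 4.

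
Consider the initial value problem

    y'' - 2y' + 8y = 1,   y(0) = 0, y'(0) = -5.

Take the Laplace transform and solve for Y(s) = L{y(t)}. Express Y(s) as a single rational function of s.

Y(s) = (-5*s + 1)/(s^3 - 2*s^2 + 8*s)

Apply the Laplace transform to the equation.
Using L{y''} = s^2 Y - s·y(0) - y'(0) and L{y'} = sY - y(0), with y(0) = 0, y'(0) = -5, the left side becomes (s^2 - 2*s + 8)Y - (-5).
The right side is L{1} = 1/s.
So (s^2 - 2*s + 8)Y = 1/s + (-5).
Solve for Y(s) and write it as one ratio of polynomials.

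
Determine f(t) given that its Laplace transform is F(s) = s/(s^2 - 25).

Since L{cosh(5t)} = s/(s^2 - 25), the inverse is cosh(5*t).

f(t) = cosh(5*t)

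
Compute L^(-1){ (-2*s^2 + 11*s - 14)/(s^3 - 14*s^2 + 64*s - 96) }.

Factor the denominator: s^3 - 14*s^2 + 64*s - 96 = (s - 6)*(s - 4)^2.
Partial fraction decomposition gives [3/(s - 4)] + [(s - 4)^(-2)] + [-5/(s - 6)].
Invert each term: 3/(s - 4) ↔ 3e^(4t); 1/(s - 4)^2 ↔ t·e^(4t); -5/(s - 6) ↔ -5e^(6t).

t*exp(4*t) - 5*exp(6*t) + 3*exp(4*t)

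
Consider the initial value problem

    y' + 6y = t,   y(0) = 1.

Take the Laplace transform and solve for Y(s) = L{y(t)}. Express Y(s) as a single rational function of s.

Take the Laplace transform of both sides.
With L{y'} = sY - y(0) = sY - 1: the LHS transforms to (s + 6)Y - (1).
The right side is L{t} = s^(-2).
So (s + 6)Y = s^(-2) + (1).
Isolate Y and clear denominators.

Y(s) = (s^2 + 1)/(s^3 + 6*s^2)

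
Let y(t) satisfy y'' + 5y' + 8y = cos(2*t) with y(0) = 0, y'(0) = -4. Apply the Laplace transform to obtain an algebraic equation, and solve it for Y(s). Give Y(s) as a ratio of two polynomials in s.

Apply the Laplace transform to the equation.
The derivative rules (L{y''} = s^2 Y - s·y(0) - y'(0) and L{y'} = sY - y(0), with y(0) = 0, y'(0) = -4) turn the left side into (s^2 + 5*s + 8)Y - (-4).
The right side is L{cos(2*t)} = s/(s^2 + 4).
So (s^2 + 5*s + 8)Y = s/(s^2 + 4) + (-4).
Isolate Y and clear denominators.

Y(s) = (-4*s^2 + s - 16)/(s^4 + 5*s^3 + 12*s^2 + 20*s + 32)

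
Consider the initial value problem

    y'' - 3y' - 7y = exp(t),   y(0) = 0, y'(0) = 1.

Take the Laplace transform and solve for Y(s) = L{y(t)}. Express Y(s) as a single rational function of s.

Apply the Laplace transform to the equation.
Using L{y''} = s^2 Y - s·y(0) - y'(0) and L{y'} = sY - y(0), with y(0) = 0, y'(0) = 1, the left side becomes (s^2 - 3*s - 7)Y - (1).
The right side is L{exp(t)} = 1/(s - 1).
So (s^2 - 3*s - 7)Y = 1/(s - 1) + (1).
Divide through and combine into a single rational function.

Y(s) = s/(s^3 - 4*s^2 - 4*s + 7)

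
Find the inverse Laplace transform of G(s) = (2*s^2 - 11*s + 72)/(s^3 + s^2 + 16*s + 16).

Factor the denominator: s^3 + s^2 + 16*s + 16 = (s + 1)*(s^2 + 16).
Partial fraction decomposition gives [5/(s + 1)] + [-3*s/(s^2 + 16)] + [-8/(s^2 + 16)].
Invert each term: 5/(s + 1) ↔ 5e^(-t); -3·s/(s^2 + 16) ↔ -3cos(4t); -2·4/(s^2 + 16) ↔ -2sin(4t).

-2*sin(4*t) - 3*cos(4*t) + 5*exp(-t)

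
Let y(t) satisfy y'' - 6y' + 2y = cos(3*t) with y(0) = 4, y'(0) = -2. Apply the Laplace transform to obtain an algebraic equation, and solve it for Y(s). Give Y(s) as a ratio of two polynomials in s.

Apply the Laplace transform to the equation.
With L{y''} = s^2 Y - s·y(0) - y'(0) and L{y'} = sY - y(0), with y(0) = 4, y'(0) = -2: the LHS transforms to (s^2 - 6*s + 2)Y - (4*s - 26).
The right side is L{cos(3*t)} = s/(s^2 + 9).
So (s^2 - 6*s + 2)Y = s/(s^2 + 9) + (4*s - 26).
Divide through and combine into a single rational function.

Y(s) = (4*s^3 - 26*s^2 + 37*s - 234)/(s^4 - 6*s^3 + 11*s^2 - 54*s + 18)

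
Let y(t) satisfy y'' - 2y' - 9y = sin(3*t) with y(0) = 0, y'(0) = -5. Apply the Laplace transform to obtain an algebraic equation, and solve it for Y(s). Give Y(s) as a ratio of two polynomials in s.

Transform both sides with L{·}.
The derivative rules (L{y''} = s^2 Y - s·y(0) - y'(0) and L{y'} = sY - y(0), with y(0) = 0, y'(0) = -5) turn the left side into (s^2 - 2*s - 9)Y - (-5).
The right side is L{sin(3*t)} = 3/(s^2 + 9).
So (s^2 - 2*s - 9)Y = 3/(s^2 + 9) + (-5).
Isolate Y and clear denominators.

Y(s) = (-5*s^2 - 42)/(s^4 - 2*s^3 - 18*s - 81)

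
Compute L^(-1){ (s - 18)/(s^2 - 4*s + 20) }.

Complete the square in the denominator: s^2 - 4*s + 20 = (s - 2)^2 + 4^2.
Split the numerator to match: s - 18 = 1·(s - 2) - 4·4.
Invert each term: 1·(s - 2)/((s - 2)^2 + 16) ↔ e^(2t)cos(4t); -4·4/((s - 2)^2 + 16) ↔ -4e^(2t)sin(4t).

-4*exp(2*t)*sin(4*t) + exp(2*t)*cos(4*t)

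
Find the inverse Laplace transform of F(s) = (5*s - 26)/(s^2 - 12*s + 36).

4*t*exp(6*t) + 5*exp(6*t)

Factor the denominator: s^2 - 12*s + 36 = (s - 6)^2.
Partial fraction decomposition gives [5/(s - 6)] + [4/(s - 6)^2].
Invert each term: 5/(s - 6) ↔ 5e^(6t); 4/(s - 6)^2 ↔ 4t·e^(6t).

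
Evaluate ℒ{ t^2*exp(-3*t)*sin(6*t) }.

36*(s^2 + 6*s - 3)/(s^2 + 6*s + 45)^3

L{sin(6t)} = 6/(s^2 + 36).
Multiplying by e^(-3t) shifts s → s + 3, so L{exp(-3*t)*sin(6*t)} = 6/((s + 3)^2 + 36).
Then apply L{t^2·g(t)} = (-1)^2 d^2/ds^2[G(s)] with G(s) = 6/((s + 3)^2 + 36):
differentiating 2 times and applying the sign gives 36*(s^2 + 6*s - 3)/(s^2 + 6*s + 45)^3.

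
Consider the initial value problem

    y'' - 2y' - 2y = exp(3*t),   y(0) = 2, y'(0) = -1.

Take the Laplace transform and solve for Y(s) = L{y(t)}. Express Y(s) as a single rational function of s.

Y(s) = (2*s^2 - 11*s + 16)/(s^3 - 5*s^2 + 4*s + 6)

Take the Laplace transform of both sides.
With L{y''} = s^2 Y - s·y(0) - y'(0) and L{y'} = sY - y(0), with y(0) = 2, y'(0) = -1: the LHS transforms to (s^2 - 2*s - 2)Y - (2*s - 5).
The right side is L{exp(3*t)} = 1/(s - 3).
So (s^2 - 2*s - 2)Y = 1/(s - 3) + (2*s - 5).
Isolate Y and clear denominators.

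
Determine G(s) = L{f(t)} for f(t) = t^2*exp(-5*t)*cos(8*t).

G(s) = 2*(s + 5)*(s^2 + 10*s - 167)/(s^2 + 10*s + 89)^3

L{cos(8t)} = s/(s^2 + 64).
Multiplying by e^(-5t) shifts s → s + 5, so L{exp(-5*t)*cos(8*t)} = (s + 5)/((s + 5)^2 + 64).
Then apply L{t^2·g(t)} = (-1)^2 d^2/ds^2[H(s)] with H(s) = (s + 5)/((s + 5)^2 + 64):
differentiating 2 times and applying the sign gives 2*(s + 5)*(s^2 + 10*s - 167)/(s^2 + 10*s + 89)^3.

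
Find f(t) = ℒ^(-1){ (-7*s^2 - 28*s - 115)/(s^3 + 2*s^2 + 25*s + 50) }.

f(t) = -4*sin(5*t) - 4*cos(5*t) - 3*exp(-2*t)

Factor the denominator: s^3 + 2*s^2 + 25*s + 50 = (s + 2)*(s^2 + 25).
Partial fraction decomposition gives [-3/(s + 2)] + [-4*s/(s^2 + 25)] + [-20/(s^2 + 25)].
Invert each term: -3/(s + 2) ↔ -3e^(-2t); -4·s/(s^2 + 25) ↔ -4cos(5t); -4·5/(s^2 + 25) ↔ -4sin(5t).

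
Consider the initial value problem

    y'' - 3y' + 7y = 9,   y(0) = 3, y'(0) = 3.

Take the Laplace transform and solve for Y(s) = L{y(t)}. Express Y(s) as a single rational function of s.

Apply the Laplace transform to the equation.
Using L{y''} = s^2 Y - s·y(0) - y'(0) and L{y'} = sY - y(0), with y(0) = 3, y'(0) = 3, the left side becomes (s^2 - 3*s + 7)Y - (3*s - 6).
The right side is L{9} = 9/s.
So (s^2 - 3*s + 7)Y = 9/s + (3*s - 6).
Divide through and combine into a single rational function.

Y(s) = (3*s^2 - 6*s + 9)/(s^3 - 3*s^2 + 7*s)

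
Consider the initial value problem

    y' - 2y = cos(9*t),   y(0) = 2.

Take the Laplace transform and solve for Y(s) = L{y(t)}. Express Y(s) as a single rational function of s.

Apply the Laplace transform to the equation.
With L{y'} = sY - y(0) = sY - 2: the LHS transforms to (s - 2)Y - (2).
The right side is L{cos(9*t)} = s/(s^2 + 81).
So (s - 2)Y = s/(s^2 + 81) + (2).
Solve for Y(s) and write it as one ratio of polynomials.

Y(s) = (2*s^2 + s + 162)/(s^3 - 2*s^2 + 81*s - 162)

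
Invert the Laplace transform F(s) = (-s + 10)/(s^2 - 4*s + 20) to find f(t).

Complete the square in the denominator: s^2 - 4*s + 20 = (s - 2)^2 + 4^2.
Split the numerator to match: -s + 10 = -1·(s - 2) + 2·4.
Invert each term: -1·(s - 2)/((s - 2)^2 + 16) ↔ -e^(2t)cos(4t); 2·4/((s - 2)^2 + 16) ↔ 2e^(2t)sin(4t).

f(t) = 2*exp(2*t)*sin(4*t) - exp(2*t)*cos(4*t)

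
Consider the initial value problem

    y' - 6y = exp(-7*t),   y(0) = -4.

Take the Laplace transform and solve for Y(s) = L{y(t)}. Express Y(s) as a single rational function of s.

Laplace-transform each side.
The derivative rules (L{y'} = sY - y(0) = sY - (-4)) turn the left side into (s - 6)Y - (-4).
The right side is L{exp(-7*t)} = 1/(s + 7).
So (s - 6)Y = 1/(s + 7) + (-4).
Isolate Y and clear denominators.

Y(s) = (-4*s - 27)/(s^2 + s - 42)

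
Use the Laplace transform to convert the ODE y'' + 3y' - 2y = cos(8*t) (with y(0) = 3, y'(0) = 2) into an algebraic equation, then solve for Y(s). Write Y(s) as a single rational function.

Apply the Laplace transform to the equation.
With L{y''} = s^2 Y - s·y(0) - y'(0) and L{y'} = sY - y(0), with y(0) = 3, y'(0) = 2: the LHS transforms to (s^2 + 3*s - 2)Y - (3*s + 11).
The right side is L{cos(8*t)} = s/(s^2 + 64).
So (s^2 + 3*s - 2)Y = s/(s^2 + 64) + (3*s + 11).
Divide through and combine into a single rational function.

Y(s) = (3*s^3 + 11*s^2 + 193*s + 704)/(s^4 + 3*s^3 + 62*s^2 + 192*s - 128)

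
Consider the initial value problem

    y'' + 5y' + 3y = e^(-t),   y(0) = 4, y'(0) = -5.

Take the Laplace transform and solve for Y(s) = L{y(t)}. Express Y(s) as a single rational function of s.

Y(s) = (4*s^2 + 19*s + 16)/(s^3 + 6*s^2 + 8*s + 3)

Take the Laplace transform of both sides.
The derivative rules (L{y''} = s^2 Y - s·y(0) - y'(0) and L{y'} = sY - y(0), with y(0) = 4, y'(0) = -5) turn the left side into (s^2 + 5*s + 3)Y - (4*s + 15).
The right side is L{e^(-t)} = 1/(s + 1).
So (s^2 + 5*s + 3)Y = 1/(s + 1) + (4*s + 15).
Divide through and combine into a single rational function.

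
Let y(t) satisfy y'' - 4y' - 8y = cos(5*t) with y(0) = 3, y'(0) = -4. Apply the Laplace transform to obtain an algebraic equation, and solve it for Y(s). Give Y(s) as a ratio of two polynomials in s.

Y(s) = (3*s^3 - 16*s^2 + 76*s - 400)/(s^4 - 4*s^3 + 17*s^2 - 100*s - 200)

Laplace-transform each side.
Using L{y''} = s^2 Y - s·y(0) - y'(0) and L{y'} = sY - y(0), with y(0) = 3, y'(0) = -4, the left side becomes (s^2 - 4*s - 8)Y - (3*s - 16).
The right side is L{cos(5*t)} = s/(s^2 + 25).
So (s^2 - 4*s - 8)Y = s/(s^2 + 25) + (3*s - 16).
Divide through and combine into a single rational function.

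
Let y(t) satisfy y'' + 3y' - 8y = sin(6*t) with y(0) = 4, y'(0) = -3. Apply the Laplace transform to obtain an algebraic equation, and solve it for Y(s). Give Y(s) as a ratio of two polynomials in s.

Apply the Laplace transform to the equation.
With L{y''} = s^2 Y - s·y(0) - y'(0) and L{y'} = sY - y(0), with y(0) = 4, y'(0) = -3: the LHS transforms to (s^2 + 3*s - 8)Y - (4*s + 9).
The right side is L{sin(6*t)} = 6/(s^2 + 36).
So (s^2 + 3*s - 8)Y = 6/(s^2 + 36) + (4*s + 9).
Divide through and combine into a single rational function.

Y(s) = (4*s^3 + 9*s^2 + 144*s + 330)/(s^4 + 3*s^3 + 28*s^2 + 108*s - 288)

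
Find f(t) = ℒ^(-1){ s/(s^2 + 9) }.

f(t) = cos(3*t)

Since L{cos(3t)} = s/(s^2 + 9), the inverse is cos(3*t).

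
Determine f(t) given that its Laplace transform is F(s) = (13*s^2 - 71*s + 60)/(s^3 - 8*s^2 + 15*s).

Factor the denominator: s^3 - 8*s^2 + 15*s = s*(s - 5)*(s - 3).
Partial fraction decomposition gives [4/s] + [6/(s - 3)] + [3/(s - 5)].
Invert each term: 4/(s - 0) ↔ 4e^(0t); 6/(s - 3) ↔ 6e^(3t); 3/(s - 5) ↔ 3e^(5t).

f(t) = 3*exp(5*t) + 6*exp(3*t) + 4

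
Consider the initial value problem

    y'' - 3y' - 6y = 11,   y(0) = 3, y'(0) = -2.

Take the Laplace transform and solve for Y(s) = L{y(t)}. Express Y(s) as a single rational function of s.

Transform both sides with L{·}.
The derivative rules (L{y''} = s^2 Y - s·y(0) - y'(0) and L{y'} = sY - y(0), with y(0) = 3, y'(0) = -2) turn the left side into (s^2 - 3*s - 6)Y - (3*s - 11).
The right side is L{11} = 11/s.
So (s^2 - 3*s - 6)Y = 11/s + (3*s - 11).
Divide through and combine into a single rational function.

Y(s) = (3*s^2 - 11*s + 11)/(s^3 - 3*s^2 - 6*s)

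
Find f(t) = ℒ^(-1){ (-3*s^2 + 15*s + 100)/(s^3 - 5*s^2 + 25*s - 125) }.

Factor the denominator: s^3 - 5*s^2 + 25*s - 125 = (s - 5)*(s^2 + 25).
Partial fraction decomposition gives [2/(s - 5)] + [-5*s/(s^2 + 25)] + [-10/(s^2 + 25)].
Invert each term: 2/(s - 5) ↔ 2e^(5t); -5·s/(s^2 + 25) ↔ -5cos(5t); -2·5/(s^2 + 25) ↔ -2sin(5t).

f(t) = 2*exp(5*t) - 2*sin(5*t) - 5*cos(5*t)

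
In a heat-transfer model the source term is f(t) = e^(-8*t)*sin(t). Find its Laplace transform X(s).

X(s) = 1/((s + 8)^2 + 1)

L{sin(t)} = 1/(s^2 + 1).
By the first shifting theorem, multiplying by e^(-8t) replaces s with s + 8.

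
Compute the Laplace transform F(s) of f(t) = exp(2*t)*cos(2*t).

F(s) = (s - 2)/((s - 2)^2 + 4)

L{cos(2t)} = s/(s^2 + 4).
By the first shifting theorem, multiplying by e^(2t) replaces s with s - 2.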